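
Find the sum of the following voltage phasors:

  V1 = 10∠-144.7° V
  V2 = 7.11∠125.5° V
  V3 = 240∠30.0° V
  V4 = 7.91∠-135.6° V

Step 1 — Convert each phasor to rectangular form:
  V1 = 10·(cos(-144.7°) + j·sin(-144.7°)) = -8.161 - j5.779 V
  V2 = 7.11·(cos(125.5°) + j·sin(125.5°)) = -4.129 + j5.788 V
  V3 = 240·(cos(30.0°) + j·sin(30.0°)) = 207.8 + j120 V
  V4 = 7.91·(cos(-135.6°) + j·sin(-135.6°)) = -5.651 - j5.534 V
Step 2 — Sum components: V_total = 189.9 + j114.5 V.
Step 3 — Convert to polar: |V_total| = 221.7 V, ∠V_total = 31.1°.

V_total = 221.7∠31.1° V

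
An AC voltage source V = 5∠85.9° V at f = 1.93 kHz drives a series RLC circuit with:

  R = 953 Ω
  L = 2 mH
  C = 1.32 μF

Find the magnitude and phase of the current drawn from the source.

Step 1 — Angular frequency: ω = 2π·f = 2π·1930 = 1.213e+04 rad/s.
Step 2 — Component impedances:
  R: Z = R = 953 Ω
  L: Z = jωL = j·1.213e+04·0.002 = 0 + j24.25 Ω
  C: Z = 1/(jωC) = -j/(ω·C) = 0 - j62.47 Ω
Step 3 — Series combination: Z_total = R + L + C = 953 - j38.22 Ω = 953.8∠-2.3° Ω.
Step 4 — Source phasor: V = 5∠85.9° V = 0.3575 + j4.987 V.
Step 5 — Ohm's law: I = V / Z_total = (0.3575 + j4.987) / (953 - j38.22) = 0.000165 + j0.00524 A.
Step 6 — Convert to polar: |I| = 0.005242 A, ∠I = 88.2°.

I = 0.005242∠88.2° A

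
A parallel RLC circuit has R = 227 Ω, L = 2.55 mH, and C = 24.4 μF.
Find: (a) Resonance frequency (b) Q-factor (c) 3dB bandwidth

Step 1 — Resonance: ω₀ = 1/√(LC) = 1/√(0.00255·2.44e-05) = 4009 rad/s.
Step 2 — f₀ = ω₀/(2π) = 638.1 Hz.
Step 3 — Parallel Q: Q = R/(ω₀L) = 227/(4009·0.00255) = 22.2.
Step 4 — Bandwidth: Δω = ω₀/Q = 180.5 rad/s; BW = Δω/(2π) = 28.73 Hz.

(a) f₀ = 638.1 Hz  (b) Q = 22.2  (c) BW = 28.73 Hz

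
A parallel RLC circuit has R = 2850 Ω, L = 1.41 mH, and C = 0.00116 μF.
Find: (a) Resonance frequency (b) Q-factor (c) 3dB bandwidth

Step 1 — Resonance: ω₀ = 1/√(LC) = 1/√(0.00141·1.16e-09) = 7.819e+05 rad/s.
Step 2 — f₀ = ω₀/(2π) = 1.244e+05 Hz.
Step 3 — Parallel Q: Q = R/(ω₀L) = 2850/(7.819e+05·0.00141) = 2.585.
Step 4 — Bandwidth: Δω = ω₀/Q = 3.025e+05 rad/s; BW = Δω/(2π) = 4.814e+04 Hz.

(a) f₀ = 1.244e+05 Hz  (b) Q = 2.585  (c) BW = 4.814e+04 Hz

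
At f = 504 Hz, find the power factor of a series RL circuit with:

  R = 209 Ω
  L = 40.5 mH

Step 1 — Angular frequency: ω = 2π·f = 2π·504 = 3167 rad/s.
Step 2 — Component impedances:
  R: Z = R = 209 Ω
  L: Z = jωL = j·3167·0.0405 = 0 + j128.3 Ω
Step 3 — Series combination: Z_total = R + L = 209 + j128.3 Ω = 245.2∠31.5° Ω.
Step 4 — Power factor: PF = cos(φ) = Re(Z)/|Z| = 209/245.21 = 0.8523.
Step 5 — Type: Im(Z) = 128.3 ⇒ lagging (phase φ = 31.5°).

PF = 0.8523 (lagging, φ = 31.5°)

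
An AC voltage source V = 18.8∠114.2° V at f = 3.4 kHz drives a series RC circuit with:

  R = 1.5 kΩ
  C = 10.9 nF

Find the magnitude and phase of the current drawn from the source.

Step 1 — Angular frequency: ω = 2π·f = 2π·3400 = 2.136e+04 rad/s.
Step 2 — Component impedances:
  R: Z = R = 1500 Ω
  C: Z = 1/(jωC) = -j/(ω·C) = 0 - j4295 Ω
Step 3 — Series combination: Z_total = R + C = 1500 - j4295 Ω = 4549∠-70.7° Ω.
Step 4 — Source phasor: V = 18.8∠114.2° V = -7.707 + j17.15 V.
Step 5 — Ohm's law: I = V / Z_total = (-7.707 + j17.15) / (1500 - j4295) = -0.004117 - j0.0003564 A.
Step 6 — Convert to polar: |I| = 0.004133 A, ∠I = -175.1°.

I = 0.004133∠-175.1° A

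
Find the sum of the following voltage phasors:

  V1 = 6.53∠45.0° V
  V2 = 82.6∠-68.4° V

Step 1 — Convert each phasor to rectangular form:
  V1 = 6.53·(cos(45.0°) + j·sin(45.0°)) = 4.617 + j4.617 V
  V2 = 82.6·(cos(-68.4°) + j·sin(-68.4°)) = 30.41 - j76.8 V
Step 2 — Sum components: V_total = 35.02 - j72.18 V.
Step 3 — Convert to polar: |V_total| = 80.23 V, ∠V_total = -64.1°.

V_total = 80.23∠-64.1° V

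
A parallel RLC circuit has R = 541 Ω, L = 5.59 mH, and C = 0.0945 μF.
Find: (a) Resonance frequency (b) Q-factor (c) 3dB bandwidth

Step 1 — Resonance: ω₀ = 1/√(LC) = 1/√(0.00559·9.45e-08) = 4.351e+04 rad/s.
Step 2 — f₀ = ω₀/(2π) = 6925 Hz.
Step 3 — Parallel Q: Q = R/(ω₀L) = 541/(4.351e+04·0.00559) = 2.224.
Step 4 — Bandwidth: Δω = ω₀/Q = 1.956e+04 rad/s; BW = Δω/(2π) = 3113 Hz.

(a) f₀ = 6925 Hz  (b) Q = 2.224  (c) BW = 3113 Hz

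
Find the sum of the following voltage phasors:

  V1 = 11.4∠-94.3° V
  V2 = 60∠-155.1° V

Step 1 — Convert each phasor to rectangular form:
  V1 = 11.4·(cos(-94.3°) + j·sin(-94.3°)) = -0.8548 - j11.37 V
  V2 = 60·(cos(-155.1°) + j·sin(-155.1°)) = -54.42 - j25.26 V
Step 2 — Sum components: V_total = -55.28 - j36.63 V.
Step 3 — Convert to polar: |V_total| = 66.31 V, ∠V_total = -146.5°.

V_total = 66.31∠-146.5° V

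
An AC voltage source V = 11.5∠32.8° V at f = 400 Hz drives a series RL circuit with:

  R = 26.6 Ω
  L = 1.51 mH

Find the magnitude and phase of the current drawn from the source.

Step 1 — Angular frequency: ω = 2π·f = 2π·400 = 2513 rad/s.
Step 2 — Component impedances:
  R: Z = R = 26.6 Ω
  L: Z = jωL = j·2513·0.00151 = 0 + j3.795 Ω
Step 3 — Series combination: Z_total = R + L = 26.6 + j3.795 Ω = 26.87∠8.1° Ω.
Step 4 — Source phasor: V = 11.5∠32.8° V = 9.667 + j6.23 V.
Step 5 — Ohm's law: I = V / Z_total = (9.667 + j6.23) / (26.6 + j3.795) = 0.3889 + j0.1787 A.
Step 6 — Convert to polar: |I| = 0.428 A, ∠I = 24.7°.

I = 0.428∠24.7° A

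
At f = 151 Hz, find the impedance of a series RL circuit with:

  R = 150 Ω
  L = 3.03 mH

Step 1 — Angular frequency: ω = 2π·f = 2π·151 = 948.8 rad/s.
Step 2 — Component impedances:
  R: Z = R = 150 Ω
  L: Z = jωL = j·948.8·0.00303 = 0 + j2.875 Ω
Step 3 — Series combination: Z_total = R + L = 150 + j2.875 Ω = 150∠1.1° Ω.

Z = 150 + j2.875 Ω = 150∠1.1° Ω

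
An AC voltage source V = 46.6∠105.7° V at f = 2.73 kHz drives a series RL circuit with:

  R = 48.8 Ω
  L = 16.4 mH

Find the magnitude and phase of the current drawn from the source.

Step 1 — Angular frequency: ω = 2π·f = 2π·2730 = 1.715e+04 rad/s.
Step 2 — Component impedances:
  R: Z = R = 48.8 Ω
  L: Z = jωL = j·1.715e+04·0.0164 = 0 + j281.3 Ω
Step 3 — Series combination: Z_total = R + L = 48.8 + j281.3 Ω = 285.5∠80.2° Ω.
Step 4 — Source phasor: V = 46.6∠105.7° V = -12.61 + j44.86 V.
Step 5 — Ohm's law: I = V / Z_total = (-12.61 + j44.86) / (48.8 + j281.3) = 0.1473 + j0.07037 A.
Step 6 — Convert to polar: |I| = 0.1632 A, ∠I = 25.5°.

I = 0.1632∠25.5° A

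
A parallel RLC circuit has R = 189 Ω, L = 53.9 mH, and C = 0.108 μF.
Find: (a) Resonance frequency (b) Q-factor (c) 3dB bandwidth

Step 1 — Resonance: ω₀ = 1/√(LC) = 1/√(0.0539·1.08e-07) = 1.311e+04 rad/s.
Step 2 — f₀ = ω₀/(2π) = 2086 Hz.
Step 3 — Parallel Q: Q = R/(ω₀L) = 189/(1.311e+04·0.0539) = 0.2675.
Step 4 — Bandwidth: Δω = ω₀/Q = 4.899e+04 rad/s; BW = Δω/(2π) = 7797 Hz.

(a) f₀ = 2086 Hz  (b) Q = 0.2675  (c) BW = 7797 Hz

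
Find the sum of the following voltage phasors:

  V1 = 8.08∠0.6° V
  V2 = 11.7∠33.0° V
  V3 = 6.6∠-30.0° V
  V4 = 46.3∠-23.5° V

Step 1 — Convert each phasor to rectangular form:
  V1 = 8.08·(cos(0.6°) + j·sin(0.6°)) = 8.08 + j0.08461 V
  V2 = 11.7·(cos(33.0°) + j·sin(33.0°)) = 9.812 + j6.372 V
  V3 = 6.6·(cos(-30.0°) + j·sin(-30.0°)) = 5.716 - j3.3 V
  V4 = 46.3·(cos(-23.5°) + j·sin(-23.5°)) = 42.46 - j18.46 V
Step 2 — Sum components: V_total = 66.07 - j15.31 V.
Step 3 — Convert to polar: |V_total| = 67.82 V, ∠V_total = -13.0°.

V_total = 67.82∠-13.0° V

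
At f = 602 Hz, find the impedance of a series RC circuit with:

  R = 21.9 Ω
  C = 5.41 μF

Step 1 — Angular frequency: ω = 2π·f = 2π·602 = 3782 rad/s.
Step 2 — Component impedances:
  R: Z = R = 21.9 Ω
  C: Z = 1/(jωC) = -j/(ω·C) = 0 - j48.87 Ω
Step 3 — Series combination: Z_total = R + C = 21.9 - j48.87 Ω = 53.55∠-65.9° Ω.

Z = 21.9 - j48.87 Ω = 53.55∠-65.9° Ω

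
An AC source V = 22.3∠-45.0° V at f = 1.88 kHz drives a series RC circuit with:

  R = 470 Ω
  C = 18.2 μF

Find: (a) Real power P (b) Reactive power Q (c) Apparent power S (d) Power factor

Step 1 — Angular frequency: ω = 2π·f = 2π·1880 = 1.181e+04 rad/s.
Step 2 — Component impedances:
  R: Z = R = 470 Ω
  C: Z = 1/(jωC) = -j/(ω·C) = 0 - j4.651 Ω
Step 3 — Series combination: Z_total = R + C = 470 - j4.651 Ω = 470∠-0.6° Ω.
Step 4 — Source phasor: V = 22.3∠-45.0° V = 15.77 - j15.77 V.
Step 5 — Current: I = V / Z = 0.03388 - j0.03321 A = 0.04744∠-44.4° A.
Step 6 — Complex power: S = V·I* = 1.058 - j0.01047 VA.
Step 7 — Real power: P = Re(S) = 1.058 W.
Step 8 — Reactive power: Q = Im(S) = -0.01047 VAR.
Step 9 — Apparent power: |S| = 1.058 VA.
Step 10 — Power factor: PF = P/|S| = 1 (leading).

(a) P = 1.058 W  (b) Q = -0.01047 VAR  (c) S = 1.058 VA  (d) PF = 1 (leading)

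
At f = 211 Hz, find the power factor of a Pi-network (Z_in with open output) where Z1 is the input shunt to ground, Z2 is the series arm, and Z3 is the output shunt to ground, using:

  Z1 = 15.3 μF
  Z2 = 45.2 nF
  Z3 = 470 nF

Step 1 — Angular frequency: ω = 2π·f = 2π·211 = 1326 rad/s.
Step 2 — Component impedances:
  Z1: Z = 1/(jωC) = -j/(ω·C) = 0 - j49.3 Ω
  Z2: Z = 1/(jωC) = -j/(ω·C) = 0 - j1.669e+04 Ω
  Z3: Z = 1/(jωC) = -j/(ω·C) = 0 - j1605 Ω
Step 3 — With open output, the series arm Z2 and the output shunt Z3 appear in series to ground: Z2 + Z3 = 0 - j1.829e+04 Ω.
Step 4 — Parallel with input shunt Z1: Z_in = Z1 || (Z2 + Z3) = 0 - j49.17 Ω = 49.17∠-90.0° Ω.
Step 5 — Power factor: PF = cos(φ) = Re(Z)/|Z| = 0/49.17 = 0.
Step 6 — Type: Im(Z) = -49.17 ⇒ leading (phase φ = -90.0°).

PF = 0 (leading, φ = -90.0°)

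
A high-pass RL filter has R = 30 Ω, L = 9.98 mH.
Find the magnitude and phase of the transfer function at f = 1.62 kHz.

Step 1 — Angular frequency: ω = 2π·1620 = 1.018e+04 rad/s.
Step 2 — Transfer function: H(jω) = jωL/(R + jωL).
Step 3 — Numerator jωL = j·101.6; denominator R + jωL = 30 + j101.6.
Step 4 — H = 0.9198 + j0.2716.
Step 5 — Magnitude: |H| = 0.9591 (-0.4 dB); phase: φ = 16.5°.

|H| = 0.9591 (-0.4 dB), φ = 16.5°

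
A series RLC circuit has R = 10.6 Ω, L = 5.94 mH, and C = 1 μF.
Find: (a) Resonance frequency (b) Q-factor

Step 1 — Resonance condition Im(Z)=0 gives ω₀ = 1/√(LC).
Step 2 — ω₀ = 1/√(0.00594·1e-06) = 1.297e+04 rad/s.
Step 3 — f₀ = ω₀/(2π) = 2065 Hz.
Step 4 — Series Q: Q = ω₀L/R = 1.297e+04·0.00594/10.6 = 7.271.

(a) f₀ = 2065 Hz  (b) Q = 7.271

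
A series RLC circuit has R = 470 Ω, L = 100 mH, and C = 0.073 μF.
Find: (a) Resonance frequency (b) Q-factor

Step 1 — Resonance condition Im(Z)=0 gives ω₀ = 1/√(LC).
Step 2 — ω₀ = 1/√(0.1·7.3e-08) = 1.17e+04 rad/s.
Step 3 — f₀ = ω₀/(2π) = 1863 Hz.
Step 4 — Series Q: Q = ω₀L/R = 1.17e+04·0.1/470 = 2.49.

(a) f₀ = 1863 Hz  (b) Q = 2.49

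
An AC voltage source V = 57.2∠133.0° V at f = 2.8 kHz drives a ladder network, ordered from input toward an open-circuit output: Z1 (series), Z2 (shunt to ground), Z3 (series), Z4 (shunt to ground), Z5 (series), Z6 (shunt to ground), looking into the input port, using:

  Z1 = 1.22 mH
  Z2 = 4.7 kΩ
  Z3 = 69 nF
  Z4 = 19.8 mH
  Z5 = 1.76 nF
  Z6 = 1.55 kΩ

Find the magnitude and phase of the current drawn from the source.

Step 1 — Angular frequency: ω = 2π·f = 2π·2800 = 1.759e+04 rad/s.
Step 2 — Component impedances:
  Z1: Z = jωL = j·1.759e+04·0.00122 = 0 + j21.46 Ω
  Z2: Z = R = 4700 Ω
  Z3: Z = 1/(jωC) = -j/(ω·C) = 0 - j823.8 Ω
  Z4: Z = jωL = j·1.759e+04·0.0198 = 0 + j348.3 Ω
  Z5: Z = 1/(jωC) = -j/(ω·C) = 0 - j3.23e+04 Ω
  Z6: Z = R = 1550 Ω
Step 3 — Ladder network (open output): work backward from the far end, alternating series and parallel combinations. Z_in = 47.04 - j445.5 Ω = 447.9∠-84.0° Ω.
Step 4 — Source phasor: V = 57.2∠133.0° V = -39.01 + j41.83 V.
Step 5 — Ohm's law: I = V / Z_total = (-39.01 + j41.83) / (47.04 - j445.5) = -0.102 - j0.0768 A.
Step 6 — Convert to polar: |I| = 0.1277 A, ∠I = -143.0°.

I = 0.1277∠-143.0° A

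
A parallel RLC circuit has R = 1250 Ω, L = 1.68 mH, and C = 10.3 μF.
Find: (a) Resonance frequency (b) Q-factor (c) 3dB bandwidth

Step 1 — Resonance: ω₀ = 1/√(LC) = 1/√(0.00168·1.03e-05) = 7602 rad/s.
Step 2 — f₀ = ω₀/(2π) = 1210 Hz.
Step 3 — Parallel Q: Q = R/(ω₀L) = 1250/(7602·0.00168) = 97.88.
Step 4 — Bandwidth: Δω = ω₀/Q = 77.67 rad/s; BW = Δω/(2π) = 12.36 Hz.

(a) f₀ = 1210 Hz  (b) Q = 97.88  (c) BW = 12.36 Hz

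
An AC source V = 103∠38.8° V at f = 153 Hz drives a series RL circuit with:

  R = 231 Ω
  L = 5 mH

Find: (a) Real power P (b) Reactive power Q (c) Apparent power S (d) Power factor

Step 1 — Angular frequency: ω = 2π·f = 2π·153 = 961.3 rad/s.
Step 2 — Component impedances:
  R: Z = R = 231 Ω
  L: Z = jωL = j·961.3·0.005 = 0 + j4.807 Ω
Step 3 — Series combination: Z_total = R + L = 231 + j4.807 Ω = 231.1∠1.2° Ω.
Step 4 — Source phasor: V = 103∠38.8° V = 80.27 + j64.54 V.
Step 5 — Current: I = V / Z = 0.3532 + j0.272 A = 0.4458∠37.6° A.
Step 6 — Complex power: S = V·I* = 45.91 + j0.9552 VA.
Step 7 — Real power: P = Re(S) = 45.91 W.
Step 8 — Reactive power: Q = Im(S) = 0.9552 VAR.
Step 9 — Apparent power: |S| = 45.92 VA.
Step 10 — Power factor: PF = P/|S| = 0.9998 (lagging).

(a) P = 45.91 W  (b) Q = 0.9552 VAR  (c) S = 45.92 VA  (d) PF = 0.9998 (lagging)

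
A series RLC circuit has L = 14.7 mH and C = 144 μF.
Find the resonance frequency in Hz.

Step 1 — Resonance condition Im(Z)=0 gives ω₀ = 1/√(LC).
Step 2 — ω₀ = 1/√(0.0147·0.000144) = 687.3 rad/s.
Step 3 — f₀ = ω₀/(2π) = 109.4 Hz.

f₀ = 109.4 Hz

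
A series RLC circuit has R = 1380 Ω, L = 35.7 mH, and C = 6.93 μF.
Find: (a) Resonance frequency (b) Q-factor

Step 1 — Resonance condition Im(Z)=0 gives ω₀ = 1/√(LC).
Step 2 — ω₀ = 1/√(0.0357·6.93e-06) = 2010 rad/s.
Step 3 — f₀ = ω₀/(2π) = 320 Hz.
Step 4 — Series Q: Q = ω₀L/R = 2010·0.0357/1380 = 0.05201.

(a) f₀ = 320 Hz  (b) Q = 0.05201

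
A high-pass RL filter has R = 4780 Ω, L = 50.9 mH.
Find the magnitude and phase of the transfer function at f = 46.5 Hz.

Step 1 — Angular frequency: ω = 2π·46.5 = 292.2 rad/s.
Step 2 — Transfer function: H(jω) = jωL/(R + jωL).
Step 3 — Numerator jωL = j·14.87; denominator R + jωL = 4780 + j14.87.
Step 4 — H = 9.679e-06 + j0.003111.
Step 5 — Magnitude: |H| = 0.003111 (-50.1 dB); phase: φ = 89.8°.

|H| = 0.003111 (-50.1 dB), φ = 89.8°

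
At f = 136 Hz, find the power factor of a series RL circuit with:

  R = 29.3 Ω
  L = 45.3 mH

Step 1 — Angular frequency: ω = 2π·f = 2π·136 = 854.5 rad/s.
Step 2 — Component impedances:
  R: Z = R = 29.3 Ω
  L: Z = jωL = j·854.5·0.0453 = 0 + j38.71 Ω
Step 3 — Series combination: Z_total = R + L = 29.3 + j38.71 Ω = 48.55∠52.9° Ω.
Step 4 — Power factor: PF = cos(φ) = Re(Z)/|Z| = 29.3/48.55 = 0.6035.
Step 5 — Type: Im(Z) = 38.71 ⇒ lagging (phase φ = 52.9°).

PF = 0.6035 (lagging, φ = 52.9°)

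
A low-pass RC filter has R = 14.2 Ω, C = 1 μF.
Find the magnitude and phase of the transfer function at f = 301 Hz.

Step 1 — Angular frequency: ω = 2π·301 = 1891 rad/s.
Step 2 — Transfer function: H(jω) = 1/(1 + jωRC).
Step 3 — Denominator: 1 + jωRC = 1 + j·1891·14.2·1e-06 = 1 + j0.02686.
Step 4 — H = 0.9993 - j0.02684.
Step 5 — Magnitude: |H| = 0.9996 (-0.0 dB); phase: φ = -1.5°.

|H| = 0.9996 (-0.0 dB), φ = -1.5°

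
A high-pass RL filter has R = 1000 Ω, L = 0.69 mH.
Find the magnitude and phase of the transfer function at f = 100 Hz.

Step 1 — Angular frequency: ω = 2π·100 = 628.3 rad/s.
Step 2 — Transfer function: H(jω) = jωL/(R + jωL).
Step 3 — Numerator jωL = j·0.4335; denominator R + jωL = 1000 + j0.4335.
Step 4 — H = 1.88e-07 + j0.0004335.
Step 5 — Magnitude: |H| = 0.0004335 (-67.3 dB); phase: φ = 90.0°.

|H| = 0.0004335 (-67.3 dB), φ = 90.0°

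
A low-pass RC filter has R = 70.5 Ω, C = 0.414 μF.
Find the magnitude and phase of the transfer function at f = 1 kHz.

Step 1 — Angular frequency: ω = 2π·1000 = 6283 rad/s.
Step 2 — Transfer function: H(jω) = 1/(1 + jωRC).
Step 3 — Denominator: 1 + jωRC = 1 + j·6283·70.5·4.14e-07 = 1 + j0.1834.
Step 4 — H = 0.9675 - j0.1774.
Step 5 — Magnitude: |H| = 0.9836 (-0.1 dB); phase: φ = -10.4°.

|H| = 0.9836 (-0.1 dB), φ = -10.4°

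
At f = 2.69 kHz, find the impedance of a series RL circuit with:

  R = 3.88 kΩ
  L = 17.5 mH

Step 1 — Angular frequency: ω = 2π·f = 2π·2690 = 1.69e+04 rad/s.
Step 2 — Component impedances:
  R: Z = R = 3880 Ω
  L: Z = jωL = j·1.69e+04·0.0175 = 0 + j295.8 Ω
Step 3 — Series combination: Z_total = R + L = 3880 + j295.8 Ω = 3891∠4.4° Ω.

Z = 3880 + j295.8 Ω = 3891∠4.4° Ω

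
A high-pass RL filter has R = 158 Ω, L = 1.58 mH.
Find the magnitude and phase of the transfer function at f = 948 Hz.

Step 1 — Angular frequency: ω = 2π·948 = 5956 rad/s.
Step 2 — Transfer function: H(jω) = jωL/(R + jωL).
Step 3 — Numerator jωL = j·9.411; denominator R + jωL = 158 + j9.411.
Step 4 — H = 0.003535 + j0.05935.
Step 5 — Magnitude: |H| = 0.05946 (-24.5 dB); phase: φ = 86.6°.

|H| = 0.05946 (-24.5 dB), φ = 86.6°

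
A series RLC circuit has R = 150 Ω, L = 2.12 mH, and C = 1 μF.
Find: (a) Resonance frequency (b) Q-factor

Step 1 — Resonance condition Im(Z)=0 gives ω₀ = 1/√(LC).
Step 2 — ω₀ = 1/√(0.00212·1e-06) = 2.172e+04 rad/s.
Step 3 — f₀ = ω₀/(2π) = 3457 Hz.
Step 4 — Series Q: Q = ω₀L/R = 2.172e+04·0.00212/150 = 0.307.

(a) f₀ = 3457 Hz  (b) Q = 0.307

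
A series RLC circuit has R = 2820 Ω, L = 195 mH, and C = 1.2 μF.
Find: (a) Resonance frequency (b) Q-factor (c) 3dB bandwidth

Step 1 — Resonance condition Im(Z)=0 gives ω₀ = 1/√(LC).
Step 2 — ω₀ = 1/√(0.195·1.2e-06) = 2067 rad/s.
Step 3 — f₀ = ω₀/(2π) = 329 Hz.
Step 4 — Series Q: Q = ω₀L/R = 2067·0.195/2820 = 0.1429.
Step 5 — 3dB bandwidth: Δω = ω₀/Q = 1.446e+04 rad/s; BW = Δω/(2π) = 2302 Hz.

(a) f₀ = 329 Hz  (b) Q = 0.1429  (c) BW = 2302 Hz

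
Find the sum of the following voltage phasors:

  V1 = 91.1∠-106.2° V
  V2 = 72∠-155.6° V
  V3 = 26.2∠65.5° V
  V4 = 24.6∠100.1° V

Step 1 — Convert each phasor to rectangular form:
  V1 = 91.1·(cos(-106.2°) + j·sin(-106.2°)) = -25.42 - j87.48 V
  V2 = 72·(cos(-155.6°) + j·sin(-155.6°)) = -65.57 - j29.74 V
  V3 = 26.2·(cos(65.5°) + j·sin(65.5°)) = 10.86 + j23.84 V
  V4 = 24.6·(cos(100.1°) + j·sin(100.1°)) = -4.314 + j24.22 V
Step 2 — Sum components: V_total = -84.43 - j69.17 V.
Step 3 — Convert to polar: |V_total| = 109.1 V, ∠V_total = -140.7°.

V_total = 109.1∠-140.7° V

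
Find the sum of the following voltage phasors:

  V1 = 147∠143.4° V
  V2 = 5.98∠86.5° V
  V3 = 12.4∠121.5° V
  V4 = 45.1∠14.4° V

Step 1 — Convert each phasor to rectangular form:
  V1 = 147·(cos(143.4°) + j·sin(143.4°)) = -118 + j87.65 V
  V2 = 5.98·(cos(86.5°) + j·sin(86.5°)) = 0.3651 + j5.969 V
  V3 = 12.4·(cos(121.5°) + j·sin(121.5°)) = -6.479 + j10.57 V
  V4 = 45.1·(cos(14.4°) + j·sin(14.4°)) = 43.68 + j11.22 V
Step 2 — Sum components: V_total = -80.44 + j115.4 V.
Step 3 — Convert to polar: |V_total| = 140.7 V, ∠V_total = 124.9°.

V_total = 140.7∠124.9° V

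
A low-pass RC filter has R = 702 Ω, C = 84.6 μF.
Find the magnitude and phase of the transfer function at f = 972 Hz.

Step 1 — Angular frequency: ω = 2π·972 = 6107 rad/s.
Step 2 — Transfer function: H(jω) = 1/(1 + jωRC).
Step 3 — Denominator: 1 + jωRC = 1 + j·6107·702·8.46e-05 = 1 + j362.7.
Step 4 — H = 7.601e-06 - j0.002757.
Step 5 — Magnitude: |H| = 0.002757 (-51.2 dB); phase: φ = -89.8°.

|H| = 0.002757 (-51.2 dB), φ = -89.8°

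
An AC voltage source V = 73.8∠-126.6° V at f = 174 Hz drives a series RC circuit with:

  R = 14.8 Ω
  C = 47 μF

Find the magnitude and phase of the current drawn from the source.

Step 1 — Angular frequency: ω = 2π·f = 2π·174 = 1093 rad/s.
Step 2 — Component impedances:
  R: Z = R = 14.8 Ω
  C: Z = 1/(jωC) = -j/(ω·C) = 0 - j19.46 Ω
Step 3 — Series combination: Z_total = R + C = 14.8 - j19.46 Ω = 24.45∠-52.7° Ω.
Step 4 — Source phasor: V = 73.8∠-126.6° V = -44 - j59.25 V.
Step 5 — Ohm's law: I = V / Z_total = (-44 - j59.25) / (14.8 - j19.46) = 0.8395 - j2.899 A.
Step 6 — Convert to polar: |I| = 3.018 A, ∠I = -73.9°.

I = 3.018∠-73.9° A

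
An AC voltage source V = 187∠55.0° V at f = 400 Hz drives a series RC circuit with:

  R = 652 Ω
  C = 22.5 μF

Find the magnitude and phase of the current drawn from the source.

Step 1 — Angular frequency: ω = 2π·f = 2π·400 = 2513 rad/s.
Step 2 — Component impedances:
  R: Z = R = 652 Ω
  C: Z = 1/(jωC) = -j/(ω·C) = 0 - j17.68 Ω
Step 3 — Series combination: Z_total = R + C = 652 - j17.68 Ω = 652.2∠-1.6° Ω.
Step 4 — Source phasor: V = 187∠55.0° V = 107.3 + j153.2 V.
Step 5 — Ohm's law: I = V / Z_total = (107.3 + j153.2) / (652 - j17.68) = 0.158 + j0.2392 A.
Step 6 — Convert to polar: |I| = 0.2867 A, ∠I = 56.6°.

I = 0.2867∠56.6° A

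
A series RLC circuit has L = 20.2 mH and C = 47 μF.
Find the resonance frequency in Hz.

Step 1 — Resonance condition Im(Z)=0 gives ω₀ = 1/√(LC).
Step 2 — ω₀ = 1/√(0.0202·4.7e-05) = 1026 rad/s.
Step 3 — f₀ = ω₀/(2π) = 163.3 Hz.

f₀ = 163.3 Hz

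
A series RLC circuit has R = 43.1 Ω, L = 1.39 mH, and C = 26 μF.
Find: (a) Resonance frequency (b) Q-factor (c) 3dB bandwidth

Step 1 — Resonance condition Im(Z)=0 gives ω₀ = 1/√(LC).
Step 2 — ω₀ = 1/√(0.00139·2.6e-05) = 5260 rad/s.
Step 3 — f₀ = ω₀/(2π) = 837.2 Hz.
Step 4 — Series Q: Q = ω₀L/R = 5260·0.00139/43.1 = 0.1696.
Step 5 — 3dB bandwidth: Δω = ω₀/Q = 3.101e+04 rad/s; BW = Δω/(2π) = 4935 Hz.

(a) f₀ = 837.2 Hz  (b) Q = 0.1696  (c) BW = 4935 Hz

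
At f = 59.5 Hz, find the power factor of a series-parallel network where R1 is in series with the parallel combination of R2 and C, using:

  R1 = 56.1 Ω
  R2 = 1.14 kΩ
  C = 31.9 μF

Step 1 — Angular frequency: ω = 2π·f = 2π·59.5 = 373.8 rad/s.
Step 2 — Component impedances:
  R1: Z = R = 56.1 Ω
  R2: Z = R = 1140 Ω
  C: Z = 1/(jωC) = -j/(ω·C) = 0 - j83.85 Ω
Step 3 — Parallel branch: R2 || C = 1/(1/R2 + 1/C) = 6.134 - j83.4 Ω.
Step 4 — Series with R1: Z_total = R1 + (R2 || C) = 62.23 - j83.4 Ω = 104.1∠-53.3° Ω.
Step 5 — Power factor: PF = cos(φ) = Re(Z)/|Z| = 62.234/104.06 = 0.5981.
Step 6 — Type: Im(Z) = -83.4 ⇒ leading (phase φ = -53.3°).

PF = 0.5981 (leading, φ = -53.3°)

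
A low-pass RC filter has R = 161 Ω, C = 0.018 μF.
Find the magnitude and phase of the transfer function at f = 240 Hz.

Step 1 — Angular frequency: ω = 2π·240 = 1508 rad/s.
Step 2 — Transfer function: H(jω) = 1/(1 + jωRC).
Step 3 — Denominator: 1 + jωRC = 1 + j·1508·161·1.8e-08 = 1 + j0.00437.
Step 4 — H = 1 - j0.00437.
Step 5 — Magnitude: |H| = 1 (-0.0 dB); phase: φ = -0.3°.

|H| = 1 (-0.0 dB), φ = -0.3°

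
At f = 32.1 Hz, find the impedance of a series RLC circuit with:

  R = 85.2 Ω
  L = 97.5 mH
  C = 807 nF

Step 1 — Angular frequency: ω = 2π·f = 2π·32.1 = 201.7 rad/s.
Step 2 — Component impedances:
  R: Z = R = 85.2 Ω
  L: Z = jωL = j·201.7·0.0975 = 0 + j19.66 Ω
  C: Z = 1/(jωC) = -j/(ω·C) = 0 - j6144 Ω
Step 3 — Series combination: Z_total = R + L + C = 85.2 - j6124 Ω = 6125∠-89.2° Ω.

Z = 85.2 - j6124 Ω = 6125∠-89.2° Ω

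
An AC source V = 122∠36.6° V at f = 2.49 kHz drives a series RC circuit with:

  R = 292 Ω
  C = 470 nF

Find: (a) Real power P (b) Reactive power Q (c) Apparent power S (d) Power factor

Step 1 — Angular frequency: ω = 2π·f = 2π·2490 = 1.565e+04 rad/s.
Step 2 — Component impedances:
  R: Z = R = 292 Ω
  C: Z = 1/(jωC) = -j/(ω·C) = 0 - j136 Ω
Step 3 — Series combination: Z_total = R + C = 292 - j136 Ω = 322.1∠-25.0° Ω.
Step 4 — Source phasor: V = 122∠36.6° V = 97.94 + j72.74 V.
Step 5 — Current: I = V / Z = 0.1803 + j0.3331 A = 0.3787∠61.6° A.
Step 6 — Complex power: S = V·I* = 41.89 - j19.51 VA.
Step 7 — Real power: P = Re(S) = 41.89 W.
Step 8 — Reactive power: Q = Im(S) = -19.51 VAR.
Step 9 — Apparent power: |S| = 46.21 VA.
Step 10 — Power factor: PF = P/|S| = 0.9065 (leading).

(a) P = 41.89 W  (b) Q = -19.51 VAR  (c) S = 46.21 VA  (d) PF = 0.9065 (leading)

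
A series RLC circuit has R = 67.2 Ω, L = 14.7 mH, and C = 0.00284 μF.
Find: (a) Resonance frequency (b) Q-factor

Step 1 — Resonance condition Im(Z)=0 gives ω₀ = 1/√(LC).
Step 2 — ω₀ = 1/√(0.0147·2.84e-09) = 1.548e+05 rad/s.
Step 3 — f₀ = ω₀/(2π) = 2.463e+04 Hz.
Step 4 — Series Q: Q = ω₀L/R = 1.548e+05·0.0147/67.2 = 33.86.

(a) f₀ = 2.463e+04 Hz  (b) Q = 33.86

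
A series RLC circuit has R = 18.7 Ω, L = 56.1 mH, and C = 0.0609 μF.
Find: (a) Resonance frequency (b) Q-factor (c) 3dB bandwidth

Step 1 — Resonance: ω₀ = 1/√(LC) = 1/√(0.0561·6.09e-08) = 1.711e+04 rad/s.
Step 2 — f₀ = ω₀/(2π) = 2723 Hz.
Step 3 — Series Q: Q = ω₀L/R = 1.711e+04·0.0561/18.7 = 51.33.
Step 4 — Bandwidth: Δω = ω₀/Q = 333.3 rad/s; BW = Δω/(2π) = 53.05 Hz.

(a) f₀ = 2723 Hz  (b) Q = 51.33  (c) BW = 53.05 Hz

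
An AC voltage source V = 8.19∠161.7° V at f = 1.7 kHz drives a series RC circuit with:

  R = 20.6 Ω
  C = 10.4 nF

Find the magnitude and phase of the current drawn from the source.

Step 1 — Angular frequency: ω = 2π·f = 2π·1700 = 1.068e+04 rad/s.
Step 2 — Component impedances:
  R: Z = R = 20.6 Ω
  C: Z = 1/(jωC) = -j/(ω·C) = 0 - j9002 Ω
Step 3 — Series combination: Z_total = R + C = 20.6 - j9002 Ω = 9002∠-89.9° Ω.
Step 4 — Source phasor: V = 8.19∠161.7° V = -7.776 + j2.572 V.
Step 5 — Ohm's law: I = V / Z_total = (-7.776 + j2.572) / (20.6 - j9002) = -0.0002876 - j0.0008631 A.
Step 6 — Convert to polar: |I| = 0.0009098 A, ∠I = -108.4°.

I = 0.0009098∠-108.4° A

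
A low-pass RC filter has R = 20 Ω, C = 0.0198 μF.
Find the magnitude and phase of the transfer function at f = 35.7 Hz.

Step 1 — Angular frequency: ω = 2π·35.7 = 224.3 rad/s.
Step 2 — Transfer function: H(jω) = 1/(1 + jωRC).
Step 3 — Denominator: 1 + jωRC = 1 + j·224.3·20·1.98e-08 = 1 + j8.883e-05.
Step 4 — H = 1 - j8.883e-05.
Step 5 — Magnitude: |H| = 1 (-0.0 dB); phase: φ = -0.0°.

|H| = 1 (-0.0 dB), φ = -0.0°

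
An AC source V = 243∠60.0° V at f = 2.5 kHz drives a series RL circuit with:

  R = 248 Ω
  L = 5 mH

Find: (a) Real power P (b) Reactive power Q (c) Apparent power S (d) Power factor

Step 1 — Angular frequency: ω = 2π·f = 2π·2500 = 1.571e+04 rad/s.
Step 2 — Component impedances:
  R: Z = R = 248 Ω
  L: Z = jωL = j·1.571e+04·0.005 = 0 + j78.54 Ω
Step 3 — Series combination: Z_total = R + L = 248 + j78.54 Ω = 260.1∠17.6° Ω.
Step 4 — Source phasor: V = 243∠60.0° V = 121.5 + j210.4 V.
Step 5 — Current: I = V / Z = 0.6895 + j0.6302 A = 0.9341∠42.4° A.
Step 6 — Complex power: S = V·I* = 216.4 + j68.53 VA.
Step 7 — Real power: P = Re(S) = 216.4 W.
Step 8 — Reactive power: Q = Im(S) = 68.53 VAR.
Step 9 — Apparent power: |S| = 227 VA.
Step 10 — Power factor: PF = P/|S| = 0.9533 (lagging).

(a) P = 216.4 W  (b) Q = 68.53 VAR  (c) S = 227 VA  (d) PF = 0.9533 (lagging)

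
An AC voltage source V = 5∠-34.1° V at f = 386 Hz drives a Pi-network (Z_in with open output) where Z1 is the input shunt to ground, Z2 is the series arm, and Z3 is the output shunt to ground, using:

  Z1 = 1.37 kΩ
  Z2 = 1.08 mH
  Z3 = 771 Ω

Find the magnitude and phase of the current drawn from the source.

Step 1 — Angular frequency: ω = 2π·f = 2π·386 = 2425 rad/s.
Step 2 — Component impedances:
  Z1: Z = R = 1370 Ω
  Z2: Z = jωL = j·2425·0.00108 = 0 + j2.619 Ω
  Z3: Z = R = 771 Ω
Step 3 — With open output, the series arm Z2 and the output shunt Z3 appear in series to ground: Z2 + Z3 = 771 + j2.619 Ω.
Step 4 — Parallel with input shunt Z1: Z_in = Z1 || (Z2 + Z3) = 493.4 + j1.073 Ω = 493.4∠0.1° Ω.
Step 5 — Source phasor: V = 5∠-34.1° V = 4.14 - j2.803 V.
Step 6 — Ohm's law: I = V / Z_total = (4.14 - j2.803) / (493.4 + j1.073) = 0.00838 - j0.0057 A.
Step 7 — Convert to polar: |I| = 0.01013 A, ∠I = -34.2°.

I = 0.01013∠-34.2° A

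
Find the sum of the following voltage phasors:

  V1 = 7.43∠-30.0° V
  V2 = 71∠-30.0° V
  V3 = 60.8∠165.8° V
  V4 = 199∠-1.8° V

Step 1 — Convert each phasor to rectangular form:
  V1 = 7.43·(cos(-30.0°) + j·sin(-30.0°)) = 6.435 - j3.715 V
  V2 = 71·(cos(-30.0°) + j·sin(-30.0°)) = 61.49 - j35.5 V
  V3 = 60.8·(cos(165.8°) + j·sin(165.8°)) = -58.94 + j14.91 V
  V4 = 199·(cos(-1.8°) + j·sin(-1.8°)) = 198.9 - j6.251 V
Step 2 — Sum components: V_total = 207.9 - j30.55 V.
Step 3 — Convert to polar: |V_total| = 210.1 V, ∠V_total = -8.4°.

V_total = 210.1∠-8.4° V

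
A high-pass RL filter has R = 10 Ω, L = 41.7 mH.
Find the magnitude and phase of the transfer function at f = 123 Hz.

Step 1 — Angular frequency: ω = 2π·123 = 772.8 rad/s.
Step 2 — Transfer function: H(jω) = jωL/(R + jωL).
Step 3 — Numerator jωL = j·32.23; denominator R + jωL = 10 + j32.23.
Step 4 — H = 0.9122 + j0.283.
Step 5 — Magnitude: |H| = 0.9551 (-0.4 dB); phase: φ = 17.2°.

|H| = 0.9551 (-0.4 dB), φ = 17.2°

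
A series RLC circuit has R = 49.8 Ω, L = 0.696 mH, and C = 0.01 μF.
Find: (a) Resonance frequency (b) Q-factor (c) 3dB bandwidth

Step 1 — Resonance: ω₀ = 1/√(LC) = 1/√(0.000696·1e-08) = 3.79e+05 rad/s.
Step 2 — f₀ = ω₀/(2π) = 6.033e+04 Hz.
Step 3 — Series Q: Q = ω₀L/R = 3.79e+05·0.000696/49.8 = 5.298.
Step 4 — Bandwidth: Δω = ω₀/Q = 7.155e+04 rad/s; BW = Δω/(2π) = 1.139e+04 Hz.

(a) f₀ = 6.033e+04 Hz  (b) Q = 5.298  (c) BW = 1.139e+04 Hz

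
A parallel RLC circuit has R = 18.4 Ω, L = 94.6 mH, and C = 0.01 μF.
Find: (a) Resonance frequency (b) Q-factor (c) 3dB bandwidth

Step 1 — Resonance: ω₀ = 1/√(LC) = 1/√(0.0946·1e-08) = 3.251e+04 rad/s.
Step 2 — f₀ = ω₀/(2π) = 5175 Hz.
Step 3 — Parallel Q: Q = R/(ω₀L) = 18.4/(3.251e+04·0.0946) = 0.005982.
Step 4 — Bandwidth: Δω = ω₀/Q = 5.435e+06 rad/s; BW = Δω/(2π) = 8.65e+05 Hz.

(a) f₀ = 5175 Hz  (b) Q = 0.005982  (c) BW = 8.65e+05 Hz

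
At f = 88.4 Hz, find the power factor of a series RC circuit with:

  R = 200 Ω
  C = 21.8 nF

Step 1 — Angular frequency: ω = 2π·f = 2π·88.4 = 555.4 rad/s.
Step 2 — Component impedances:
  R: Z = R = 200 Ω
  C: Z = 1/(jωC) = -j/(ω·C) = 0 - j8.259e+04 Ω
Step 3 — Series combination: Z_total = R + C = 200 - j8.259e+04 Ω = 8.259e+04∠-89.9° Ω.
Step 4 — Power factor: PF = cos(φ) = Re(Z)/|Z| = 200/8.259e+04 = 0.002422.
Step 5 — Type: Im(Z) = -8.259e+04 ⇒ leading (phase φ = -89.9°).

PF = 0.002422 (leading, φ = -89.9°)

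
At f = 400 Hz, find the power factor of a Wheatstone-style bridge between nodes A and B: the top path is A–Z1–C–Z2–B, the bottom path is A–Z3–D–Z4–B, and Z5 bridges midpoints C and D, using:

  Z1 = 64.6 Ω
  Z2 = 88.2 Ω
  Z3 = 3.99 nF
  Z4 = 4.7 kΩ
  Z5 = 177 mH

Step 1 — Angular frequency: ω = 2π·f = 2π·400 = 2513 rad/s.
Step 2 — Component impedances:
  Z1: Z = R = 64.6 Ω
  Z2: Z = R = 88.2 Ω
  Z3: Z = 1/(jωC) = -j/(ω·C) = 0 - j9.972e+04 Ω
  Z4: Z = R = 4700 Ω
  Z5: Z = jωL = j·2513·0.177 = 0 + j444.8 Ω
Step 3 — Bridge requires nodal analysis (the Z5 bridge couples midpoints C and D, so the two paths cannot be reduced to a simple series/parallel combination). Setting node B to ground and injecting 1 A at node A, the 3-node admittance system at A, C, D solves to V_A = Z_AB = 151.2 + j0.1073 Ω = 151.2∠0.0° Ω.
Step 4 — Power factor: PF = cos(φ) = Re(Z)/|Z| = 151.2/151.2 = 1.
Step 5 — Type: Im(Z) = 0.1073 ⇒ lagging (phase φ = 0.0°).

PF = 1 (lagging, φ = 0.0°)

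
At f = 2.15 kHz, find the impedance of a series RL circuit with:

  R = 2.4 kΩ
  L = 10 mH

Step 1 — Angular frequency: ω = 2π·f = 2π·2150 = 1.351e+04 rad/s.
Step 2 — Component impedances:
  R: Z = R = 2400 Ω
  L: Z = jωL = j·1.351e+04·0.01 = 0 + j135.1 Ω
Step 3 — Series combination: Z_total = R + L = 2400 + j135.1 Ω = 2404∠3.2° Ω.

Z = 2400 + j135.1 Ω = 2404∠3.2° Ω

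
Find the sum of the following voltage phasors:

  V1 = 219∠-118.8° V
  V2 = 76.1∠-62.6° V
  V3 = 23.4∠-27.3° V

Step 1 — Convert each phasor to rectangular form:
  V1 = 219·(cos(-118.8°) + j·sin(-118.8°)) = -105.5 - j191.9 V
  V2 = 76.1·(cos(-62.6°) + j·sin(-62.6°)) = 35.02 - j67.56 V
  V3 = 23.4·(cos(-27.3°) + j·sin(-27.3°)) = 20.79 - j10.73 V
Step 2 — Sum components: V_total = -49.69 - j270.2 V.
Step 3 — Convert to polar: |V_total| = 274.7 V, ∠V_total = -100.4°.

V_total = 274.7∠-100.4° V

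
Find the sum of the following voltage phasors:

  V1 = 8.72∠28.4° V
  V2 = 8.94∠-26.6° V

Step 1 — Convert each phasor to rectangular form:
  V1 = 8.72·(cos(28.4°) + j·sin(28.4°)) = 7.671 + j4.147 V
  V2 = 8.94·(cos(-26.6°) + j·sin(-26.6°)) = 7.994 - j4.003 V
Step 2 — Sum components: V_total = 15.66 + j0.1445 V.
Step 3 — Convert to polar: |V_total| = 15.66 V, ∠V_total = 0.5°.

V_total = 15.66∠0.5° V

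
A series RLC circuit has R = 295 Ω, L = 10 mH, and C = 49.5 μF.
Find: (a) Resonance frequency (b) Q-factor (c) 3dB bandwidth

Step 1 — Resonance: ω₀ = 1/√(LC) = 1/√(0.01·4.95e-05) = 1421 rad/s.
Step 2 — f₀ = ω₀/(2π) = 226.2 Hz.
Step 3 — Series Q: Q = ω₀L/R = 1421·0.01/295 = 0.04818.
Step 4 — Bandwidth: Δω = ω₀/Q = 2.95e+04 rad/s; BW = Δω/(2π) = 4695 Hz.

(a) f₀ = 226.2 Hz  (b) Q = 0.04818  (c) BW = 4695 Hz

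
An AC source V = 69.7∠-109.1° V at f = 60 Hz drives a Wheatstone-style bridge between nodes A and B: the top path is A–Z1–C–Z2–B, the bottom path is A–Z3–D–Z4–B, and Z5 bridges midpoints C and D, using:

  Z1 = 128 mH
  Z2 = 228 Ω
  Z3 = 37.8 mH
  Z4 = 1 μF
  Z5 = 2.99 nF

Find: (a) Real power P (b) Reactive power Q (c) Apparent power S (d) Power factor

Step 1 — Angular frequency: ω = 2π·f = 2π·60 = 377 rad/s.
Step 2 — Component impedances:
  Z1: Z = jωL = j·377·0.128 = 0 + j48.25 Ω
  Z2: Z = R = 228 Ω
  Z3: Z = jωL = j·377·0.0378 = 0 + j14.25 Ω
  Z4: Z = 1/(jωC) = -j/(ω·C) = 0 - j2653 Ω
  Z5: Z = 1/(jωC) = -j/(ω·C) = 0 - j8.872e+05 Ω
Step 3 — Bridge requires nodal analysis (the Z5 bridge couples midpoints C and D, so the two paths cannot be reduced to a simple series/parallel combination). Setting node B to ground and injecting 1 A at node A, the 3-node admittance system at A, C, D solves to V_A = Z_AB = 234.8 + j28.49 Ω = 236.5∠6.9° Ω.
Step 4 — Source phasor: V = 69.7∠-109.1° V = -22.81 - j65.86 V.
Step 5 — Current: I = V / Z = -0.1293 - j0.2649 A = 0.2947∠-116.0° A.
Step 6 — Complex power: S = V·I* = 20.39 + j2.475 VA.
Step 7 — Real power: P = Re(S) = 20.39 W.
Step 8 — Reactive power: Q = Im(S) = 2.475 VAR.
Step 9 — Apparent power: |S| = 20.54 VA.
Step 10 — Power factor: PF = P/|S| = 0.9927 (lagging).

(a) P = 20.39 W  (b) Q = 2.475 VAR  (c) S = 20.54 VA  (d) PF = 0.9927 (lagging)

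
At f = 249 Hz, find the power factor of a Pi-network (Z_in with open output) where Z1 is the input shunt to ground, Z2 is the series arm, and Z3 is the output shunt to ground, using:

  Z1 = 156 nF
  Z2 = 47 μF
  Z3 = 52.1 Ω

Step 1 — Angular frequency: ω = 2π·f = 2π·249 = 1565 rad/s.
Step 2 — Component impedances:
  Z1: Z = 1/(jωC) = -j/(ω·C) = 0 - j4097 Ω
  Z2: Z = 1/(jωC) = -j/(ω·C) = 0 - j13.6 Ω
  Z3: Z = R = 52.1 Ω
Step 3 — With open output, the series arm Z2 and the output shunt Z3 appear in series to ground: Z2 + Z3 = 52.1 - j13.6 Ω.
Step 4 — Parallel with input shunt Z1: Z_in = Z1 || (Z2 + Z3) = 51.75 - j14.21 Ω = 53.66∠-15.4° Ω.
Step 5 — Power factor: PF = cos(φ) = Re(Z)/|Z| = 51.748/53.663 = 0.9643.
Step 6 — Type: Im(Z) = -14.21 ⇒ leading (phase φ = -15.4°).

PF = 0.9643 (leading, φ = -15.4°)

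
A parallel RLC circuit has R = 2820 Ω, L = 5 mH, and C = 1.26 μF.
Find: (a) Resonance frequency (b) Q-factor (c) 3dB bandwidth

Step 1 — Resonance: ω₀ = 1/√(LC) = 1/√(0.005·1.26e-06) = 1.26e+04 rad/s.
Step 2 — f₀ = ω₀/(2π) = 2005 Hz.
Step 3 — Parallel Q: Q = R/(ω₀L) = 2820/(1.26e+04·0.005) = 44.77.
Step 4 — Bandwidth: Δω = ω₀/Q = 281.4 rad/s; BW = Δω/(2π) = 44.79 Hz.

(a) f₀ = 2005 Hz  (b) Q = 44.77  (c) BW = 44.79 Hz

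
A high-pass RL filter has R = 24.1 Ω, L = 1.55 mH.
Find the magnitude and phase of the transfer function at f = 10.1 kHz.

Step 1 — Angular frequency: ω = 2π·1.01e+04 = 6.346e+04 rad/s.
Step 2 — Transfer function: H(jω) = jωL/(R + jωL).
Step 3 — Numerator jωL = j·98.36; denominator R + jωL = 24.1 + j98.36.
Step 4 — H = 0.9434 + j0.2311.
Step 5 — Magnitude: |H| = 0.9713 (-0.3 dB); phase: φ = 13.8°.

|H| = 0.9713 (-0.3 dB), φ = 13.8°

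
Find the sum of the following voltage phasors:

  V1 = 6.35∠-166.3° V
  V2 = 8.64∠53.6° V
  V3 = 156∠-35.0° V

Step 1 — Convert each phasor to rectangular form:
  V1 = 6.35·(cos(-166.3°) + j·sin(-166.3°)) = -6.169 - j1.504 V
  V2 = 8.64·(cos(53.6°) + j·sin(53.6°)) = 5.127 + j6.954 V
  V3 = 156·(cos(-35.0°) + j·sin(-35.0°)) = 127.8 - j89.48 V
Step 2 — Sum components: V_total = 126.7 - j84.03 V.
Step 3 — Convert to polar: |V_total| = 152.1 V, ∠V_total = -33.5°.

V_total = 152.1∠-33.5° V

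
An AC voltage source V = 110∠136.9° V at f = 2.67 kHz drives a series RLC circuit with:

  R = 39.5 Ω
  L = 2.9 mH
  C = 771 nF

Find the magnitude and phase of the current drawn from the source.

Step 1 — Angular frequency: ω = 2π·f = 2π·2670 = 1.678e+04 rad/s.
Step 2 — Component impedances:
  R: Z = R = 39.5 Ω
  L: Z = jωL = j·1.678e+04·0.0029 = 0 + j48.65 Ω
  C: Z = 1/(jωC) = -j/(ω·C) = 0 - j77.31 Ω
Step 3 — Series combination: Z_total = R + L + C = 39.5 - j28.66 Ω = 48.8∠-36.0° Ω.
Step 4 — Source phasor: V = 110∠136.9° V = -80.32 + j75.16 V.
Step 5 — Ohm's law: I = V / Z_total = (-80.32 + j75.16) / (39.5 - j28.66) = -2.236 + j0.2799 A.
Step 6 — Convert to polar: |I| = 2.254 A, ∠I = 172.9°.

I = 2.254∠172.9° A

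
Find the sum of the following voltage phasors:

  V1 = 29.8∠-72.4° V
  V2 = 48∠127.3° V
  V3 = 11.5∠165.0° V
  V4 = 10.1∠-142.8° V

Step 1 — Convert each phasor to rectangular form:
  V1 = 29.8·(cos(-72.4°) + j·sin(-72.4°)) = 9.011 - j28.41 V
  V2 = 48·(cos(127.3°) + j·sin(127.3°)) = -29.09 + j38.18 V
  V3 = 11.5·(cos(165.0°) + j·sin(165.0°)) = -11.11 + j2.976 V
  V4 = 10.1·(cos(-142.8°) + j·sin(-142.8°)) = -8.045 - j6.106 V
Step 2 — Sum components: V_total = -39.23 + j6.648 V.
Step 3 — Convert to polar: |V_total| = 39.79 V, ∠V_total = 170.4°.

V_total = 39.79∠170.4° V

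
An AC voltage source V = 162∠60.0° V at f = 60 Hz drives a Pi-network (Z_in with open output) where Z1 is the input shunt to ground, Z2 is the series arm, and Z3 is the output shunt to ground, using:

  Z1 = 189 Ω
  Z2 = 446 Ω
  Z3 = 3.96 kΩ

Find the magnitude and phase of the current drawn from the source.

Step 1 — Angular frequency: ω = 2π·f = 2π·60 = 377 rad/s.
Step 2 — Component impedances:
  Z1: Z = R = 189 Ω
  Z2: Z = R = 446 Ω
  Z3: Z = R = 3960 Ω
Step 3 — With open output, the series arm Z2 and the output shunt Z3 appear in series to ground: Z2 + Z3 = 4406 Ω.
Step 4 — Parallel with input shunt Z1: Z_in = Z1 || (Z2 + Z3) = 181.2 Ω = 181.2∠0.0° Ω.
Step 5 — Source phasor: V = 162∠60.0° V = 81 + j140.3 V.
Step 6 — Ohm's law: I = V / Z_total = (81 + j140.3) / (181.2) = 0.447 + j0.7741 A.
Step 7 — Convert to polar: |I| = 0.8939 A, ∠I = 60.0°.

I = 0.8939∠60.0° A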